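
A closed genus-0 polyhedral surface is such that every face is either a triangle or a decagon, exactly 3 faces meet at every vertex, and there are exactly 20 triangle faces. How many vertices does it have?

60

Let x be the number of decagons; then F = 20 + x.
Edge–face incidences: 2E = 3·20 + 10·x = 60 + 10x.
Every vertex has degree 3, so 3V = 2E.
Euler: V − E + F = 2 ⇒ (2E)/3 − E + (20 + x) = 2.
Multiply by 6: 2·(2E) − 3·(2E) + 6·(20 + x) = 12, i.e. 120 + 6x − (60 + 10x) = 12.
Collecting terms: −4x + 60 = 12, so −4x = −48, so x = 12.
Then 2E = 60 + 10·12 = 180, so E = 90, V = 2E/3 = 60, F = 20 + 12 = 32.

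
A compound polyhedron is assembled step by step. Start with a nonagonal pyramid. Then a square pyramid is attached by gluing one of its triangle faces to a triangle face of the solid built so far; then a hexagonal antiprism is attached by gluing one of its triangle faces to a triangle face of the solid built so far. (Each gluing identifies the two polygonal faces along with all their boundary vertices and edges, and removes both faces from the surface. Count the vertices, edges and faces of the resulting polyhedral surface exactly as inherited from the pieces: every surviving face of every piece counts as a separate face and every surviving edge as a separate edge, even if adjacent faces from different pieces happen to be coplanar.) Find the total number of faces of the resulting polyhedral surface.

25

A nonagonal pyramid: V=10, E=18, F=10.
Attach a square pyramid (V=5, E=8, F=5) along a 3-gon: merge 3 vertices and 3 edges, delete both glued faces → V=12, E=23, F=13.
Attach a hexagonal antiprism (V=12, E=24, F=14) along a 3-gon: merge 3 vertices and 3 edges, delete both glued faces → V=21, E=44, F=25.
Check: V − E + F = 21 − 44 + 25 = 2.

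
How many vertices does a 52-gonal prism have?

A prism on an n-gon has two n-gon bases and n rectangular sides: V = 2·52 = 104, E = 3·52 = 156, F = 52 + 2 = 54.

104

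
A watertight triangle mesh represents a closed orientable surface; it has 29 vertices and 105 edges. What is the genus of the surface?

4

Every face is a triangle and each edge borders two faces, so 3F = 2·105, giving F = 70.
χ = V − E + F = 29 − 105 + 70 = -6.
For a closed orientable surface χ = 2 − 2g, so g = (2 − (-6))/2 = 4.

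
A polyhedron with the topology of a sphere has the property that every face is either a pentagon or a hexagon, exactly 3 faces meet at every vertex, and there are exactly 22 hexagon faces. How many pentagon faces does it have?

Let x be the number of pentagons; then F = 22 + x.
Edge–face incidences: 2E = 6·22 + 5·x = 132 + 5x.
Every vertex has degree 3, so 3V = 2E.
Euler: V − E + F = 2 ⇒ (2E)/3 − E + (22 + x) = 2.
Multiply by 6: 2·(2E) − 3·(2E) + 6·(22 + x) = 12, i.e. 132 + 6x − (132 + 5x) = 12.
Collecting terms: x = 12.
Then 2E = 132 + 5·12 = 192, so E = 96, V = 2E/3 = 64, F = 22 + 12 = 34.

12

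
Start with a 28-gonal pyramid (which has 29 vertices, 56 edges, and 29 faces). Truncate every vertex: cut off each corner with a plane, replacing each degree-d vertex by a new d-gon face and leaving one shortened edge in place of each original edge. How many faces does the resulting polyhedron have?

Truncation replaces each original edge-end by a new vertex, so V′ = 2E = 112.
Each original edge survives, and each old vertex of degree d contributes d new edges; summing degrees gives Σd = 2E, so E′ = E + 2E = 3E = 168.
Each original face survives and each original vertex becomes one new face: F′ = F + V = 58.

58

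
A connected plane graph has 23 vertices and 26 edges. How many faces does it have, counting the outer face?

Euler's formula for a connected plane graph: V − E + F = 2, so F = 2 − 23 + 26 = 5.

5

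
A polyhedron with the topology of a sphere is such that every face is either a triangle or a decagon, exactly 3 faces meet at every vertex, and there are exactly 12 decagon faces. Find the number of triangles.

20

Let x be the number of triangles; then F = 12 + x.
Edge–face incidences: 2E = 10·12 + 3·x = 120 + 3x.
Every vertex has degree 3, so 3V = 2E.
Euler: V − E + F = 2 ⇒ (2E)/3 − E + (12 + x) = 2.
Multiply by 6: 2·(2E) − 3·(2E) + 6·(12 + x) = 12, i.e. 72 + 6x − (120 + 3x) = 12.
Collecting terms: 3x − 48 = 12, so 3x = 60, so x = 20.
Then 2E = 120 + 3·20 = 180, so E = 90, V = 2E/3 = 60, F = 12 + 20 = 32.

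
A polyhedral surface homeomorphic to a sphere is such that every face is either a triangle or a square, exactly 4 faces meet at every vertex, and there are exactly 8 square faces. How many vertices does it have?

14

Let x be the number of triangles; then F = 8 + x.
Edge–face incidences: 2E = 4·8 + 3·x = 32 + 3x.
Every vertex has degree 4, so 4V = 2E.
Euler: V − E + F = 2 ⇒ (2E)/4 − E + (8 + x) = 2.
Multiply by 8: 2·(2E) − 4·(2E) + 8·(8 + x) = 16, i.e. 64 + 8x − 2·(32 + 3x) = 16.
Collecting terms: 2x = 16, so x = 8.
Then 2E = 32 + 3·8 = 56, so E = 28, V = 2E/4 = 14, F = 8 + 8 = 16.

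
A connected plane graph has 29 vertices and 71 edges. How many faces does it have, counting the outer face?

44

Euler's formula for a connected plane graph: V − E + F = 2, so F = 2 − 29 + 71 = 44.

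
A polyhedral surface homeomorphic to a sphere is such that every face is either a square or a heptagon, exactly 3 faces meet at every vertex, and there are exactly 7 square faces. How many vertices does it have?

14

Let x be the number of heptagons; then F = 7 + x.
Edge–face incidences: 2E = 4·7 + 7·x = 28 + 7x.
Every vertex has degree 3, so 3V = 2E.
Euler: V − E + F = 2 ⇒ (2E)/3 − E + (7 + x) = 2.
Multiply by 6: 2·(2E) − 3·(2E) + 6·(7 + x) = 12, i.e. 42 + 6x − (28 + 7x) = 12.
Collecting terms: −x + 14 = 12, so −x = −2, so x = 2.
Then 2E = 28 + 7·2 = 42, so E = 21, V = 2E/3 = 14, F = 7 + 2 = 9.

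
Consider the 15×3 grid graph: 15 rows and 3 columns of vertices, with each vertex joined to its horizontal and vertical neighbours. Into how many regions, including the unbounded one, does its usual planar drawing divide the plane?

The grid has V = 15·3 = 45 vertices and E = 15·2 + 3·14 = 72 edges.
F = 2 − V + E = 2 − 45 + 72 = 29.

29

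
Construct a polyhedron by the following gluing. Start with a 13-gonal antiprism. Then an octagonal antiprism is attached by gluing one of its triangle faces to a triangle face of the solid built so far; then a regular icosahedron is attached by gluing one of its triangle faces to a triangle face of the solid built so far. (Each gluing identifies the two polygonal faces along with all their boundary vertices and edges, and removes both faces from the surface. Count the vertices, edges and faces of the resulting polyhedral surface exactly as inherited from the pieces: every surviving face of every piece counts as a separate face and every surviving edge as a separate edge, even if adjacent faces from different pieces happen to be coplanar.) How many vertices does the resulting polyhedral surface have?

48

A 13-gonal antiprism: V=26, E=52, F=28.
Attach an octagonal antiprism (V=16, E=32, F=18) along a 3-gon: merge 3 vertices and 3 edges, delete both glued faces → V=39, E=81, F=44.
Attach a regular icosahedron (V=12, E=30, F=20) along a 3-gon: merge 3 vertices and 3 edges, delete both glued faces → V=48, E=108, F=62.
Check: V − E + F = 48 − 108 + 62 = 2.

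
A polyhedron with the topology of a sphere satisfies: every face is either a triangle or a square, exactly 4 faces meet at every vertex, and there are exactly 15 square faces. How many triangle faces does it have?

Let x be the number of triangles; then F = 15 + x.
Edge–face incidences: 2E = 4·15 + 3·x = 60 + 3x.
Every vertex has degree 4, so 4V = 2E.
Euler: V − E + F = 2 ⇒ (2E)/4 − E + (15 + x) = 2.
Multiply by 8: 2·(2E) − 4·(2E) + 8·(15 + x) = 16, i.e. 120 + 8x − 2·(60 + 3x) = 16.
Collecting terms: 2x = 16, so x = 8.
Then 2E = 60 + 3·8 = 84, so E = 42, V = 2E/4 = 21, F = 15 + 8 = 23.

8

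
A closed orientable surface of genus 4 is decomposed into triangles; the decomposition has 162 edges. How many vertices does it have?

χ = 2 − 2·4 = -6, and every face is a triangle so 3F = 2E.
F = 2E/3 = 108. Then V = -6 + E − F = -6 + 162 − 108 = 48.

48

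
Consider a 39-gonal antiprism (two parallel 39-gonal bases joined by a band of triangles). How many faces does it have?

An antiprism on an n-gon has two n-gon caps and 2n triangles: V = 2·39 = 78, E = 4·39 = 156, F = 2·39 + 2 = 80.
Check: V − E + F = 78 − 156 + 80 = 2.

80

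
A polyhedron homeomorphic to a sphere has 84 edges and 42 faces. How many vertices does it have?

Here V − E + F = 2.
V = 2 + E − F = 2 + 84 − 42 = 44.

44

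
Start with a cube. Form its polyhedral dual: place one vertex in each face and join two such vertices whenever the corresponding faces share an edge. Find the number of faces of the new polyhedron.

8

The base solid has V = 8, E = 12, F = 6.
The dual swaps V and F and preserves E: V′ = F = 6, E′ = E = 12, F′ = V = 8.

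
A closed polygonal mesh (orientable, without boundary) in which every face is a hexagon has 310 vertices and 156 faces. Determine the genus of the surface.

2

Every face is a hexagon, so 2E = 6·156 = 936, giving E = 468.
χ = V − E + F = 310 − 468 + 156 = -2.
For a closed orientable surface χ = 2 − 2g, so g = (2 − (-2))/2 = 2.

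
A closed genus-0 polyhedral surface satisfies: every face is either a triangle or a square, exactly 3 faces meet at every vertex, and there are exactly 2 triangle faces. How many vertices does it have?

Let x be the number of squares; then F = 2 + x.
Edge–face incidences: 2E = 3·2 + 4·x = 6 + 4x.
Every vertex has degree 3, so 3V = 2E.
Euler: V − E + F = 2 ⇒ (2E)/3 − E + (2 + x) = 2.
Multiply by 6: 2·(2E) − 3·(2E) + 6·(2 + x) = 12, i.e. 12 + 6x − (6 + 4x) = 12.
Collecting terms: 2x + 6 = 12, so 2x = 6, so x = 3.
Then 2E = 6 + 4·3 = 18, so E = 9, V = 2E/3 = 6, F = 2 + 3 = 5.

6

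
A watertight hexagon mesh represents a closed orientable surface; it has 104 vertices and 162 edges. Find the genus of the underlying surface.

Every face is a hexagon and each edge borders two faces, so 6F = 2·162, giving F = 54.
χ = V − E + F = 104 − 162 + 54 = -4.
For a closed orientable surface χ = 2 − 2g, so g = (2 − (-4))/2 = 3.

3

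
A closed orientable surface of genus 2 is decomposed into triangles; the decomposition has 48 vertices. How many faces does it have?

100

χ = 2 − 2·2 = -2, and every face is a triangle so 3F = 2E.
V − E + F = -2 with E = 3F/2 gives 48 − (3/2 − 1)·F = -2, so F = 100 and E = 150.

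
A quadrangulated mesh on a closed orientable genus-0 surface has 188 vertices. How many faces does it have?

χ = 2 − 2·0 = 2, and every face is a square so 4F = 2E.
V − E + F = 2 with E = 4F/2 gives 188 − (4/2 − 1)·F = 2, so F = 186 and E = 372.

186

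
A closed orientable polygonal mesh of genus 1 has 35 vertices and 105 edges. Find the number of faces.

70

For a closed orientable surface of genus 1, χ = 2 − 2·1 = 0.
F = 0 − V + E = 0 − 35 + 105 = 70.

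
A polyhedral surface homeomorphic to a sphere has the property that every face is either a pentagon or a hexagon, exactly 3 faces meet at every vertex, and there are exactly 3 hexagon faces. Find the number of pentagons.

12

Let x be the number of pentagons; then F = 3 + x.
Edge–face incidences: 2E = 6·3 + 5·x = 18 + 5x.
Every vertex has degree 3, so 3V = 2E.
Euler: V − E + F = 2 ⇒ (2E)/3 − E + (3 + x) = 2.
Multiply by 6: 2·(2E) − 3·(2E) + 6·(3 + x) = 12, i.e. 18 + 6x − (18 + 5x) = 12.
Collecting terms: x = 12.
Then 2E = 18 + 5·12 = 78, so E = 39, V = 2E/3 = 26, F = 3 + 12 = 15.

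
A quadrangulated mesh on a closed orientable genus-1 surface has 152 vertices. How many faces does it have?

152

χ = 2 − 2·1 = 0, and every face is a square so 4F = 2E.
V − E + F = 0 with E = 4F/2 gives 152 − (4/2 − 1)·F = 0, so F = 152 and E = 304.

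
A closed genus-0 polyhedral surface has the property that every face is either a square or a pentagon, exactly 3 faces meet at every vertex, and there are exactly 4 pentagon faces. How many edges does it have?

Let x be the number of squares; then F = 4 + x.
Edge–face incidences: 2E = 5·4 + 4·x = 20 + 4x.
Every vertex has degree 3, so 3V = 2E.
Euler: V − E + F = 2 ⇒ (2E)/3 − E + (4 + x) = 2.
Multiply by 6: 2·(2E) − 3·(2E) + 6·(4 + x) = 12, i.e. 24 + 6x − (20 + 4x) = 12.
Collecting terms: 2x + 4 = 12, so 2x = 8, so x = 4.
Then 2E = 20 + 4·4 = 36, so E = 18, V = 2E/3 = 12, F = 4 + 4 = 8.

18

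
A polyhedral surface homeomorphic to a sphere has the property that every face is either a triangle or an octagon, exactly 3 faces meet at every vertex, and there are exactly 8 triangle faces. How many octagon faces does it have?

Let x be the number of octagons; then F = 8 + x.
Edge–face incidences: 2E = 3·8 + 8·x = 24 + 8x.
Every vertex has degree 3, so 3V = 2E.
Euler: V − E + F = 2 ⇒ (2E)/3 − E + (8 + x) = 2.
Multiply by 6: 2·(2E) − 3·(2E) + 6·(8 + x) = 12, i.e. 48 + 6x − (24 + 8x) = 12.
Collecting terms: −2x + 24 = 12, so −2x = −12, so x = 6.
Then 2E = 24 + 8·6 = 72, so E = 36, V = 2E/3 = 24, F = 8 + 6 = 14.

6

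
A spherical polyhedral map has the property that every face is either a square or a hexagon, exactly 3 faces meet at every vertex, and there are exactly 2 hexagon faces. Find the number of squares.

6

Let x be the number of squares; then F = 2 + x.
Edge–face incidences: 2E = 6·2 + 4·x = 12 + 4x.
Every vertex has degree 3, so 3V = 2E.
Euler: V − E + F = 2 ⇒ (2E)/3 − E + (2 + x) = 2.
Multiply by 6: 2·(2E) − 3·(2E) + 6·(2 + x) = 12, i.e. 12 + 6x − (12 + 4x) = 12.
Collecting terms: 2x = 12, so x = 6.
Then 2E = 12 + 4·6 = 36, so E = 18, V = 2E/3 = 12, F = 2 + 6 = 8.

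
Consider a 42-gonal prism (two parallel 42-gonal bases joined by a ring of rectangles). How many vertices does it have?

A prism on an n-gon has two n-gon bases and n rectangular sides: V = 2·42 = 84, E = 3·42 = 126, F = 42 + 2 = 44.

84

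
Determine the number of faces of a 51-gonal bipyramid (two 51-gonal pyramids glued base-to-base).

A bipyramid over an n-gon has 2n triangular faces and n + 2 vertices: V = 51 + 2 = 53, E = 3·51 = 153, F = 2·51 = 102.

102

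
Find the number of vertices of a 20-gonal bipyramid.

A bipyramid over an n-gon has 2n triangular faces and n + 2 vertices: V = 20 + 2 = 22, E = 3·20 = 60, F = 2·20 = 40.

22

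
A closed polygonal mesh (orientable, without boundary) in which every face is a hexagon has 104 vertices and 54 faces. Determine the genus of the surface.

3

Every face is a hexagon, so 2E = 6·54 = 324, giving E = 162.
χ = V − E + F = 104 − 162 + 54 = -4.
For a closed orientable surface χ = 2 − 2g, so g = (2 − (-4))/2 = 3.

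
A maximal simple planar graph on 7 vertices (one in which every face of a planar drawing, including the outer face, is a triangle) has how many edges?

In a plane triangulation 3F = 2E and V − E + F = 2, so E = 3V − 6 = 3·7 − 6 = 15.

15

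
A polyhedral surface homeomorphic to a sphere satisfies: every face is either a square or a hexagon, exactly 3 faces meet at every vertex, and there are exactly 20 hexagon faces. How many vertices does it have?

48

Let x be the number of squares; then F = 20 + x.
Edge–face incidences: 2E = 6·20 + 4·x = 120 + 4x.
Every vertex has degree 3, so 3V = 2E.
Euler: V − E + F = 2 ⇒ (2E)/3 − E + (20 + x) = 2.
Multiply by 6: 2·(2E) − 3·(2E) + 6·(20 + x) = 12, i.e. 120 + 6x − (120 + 4x) = 12.
Collecting terms: 2x = 12, so x = 6.
Then 2E = 120 + 4·6 = 144, so E = 72, V = 2E/3 = 48, F = 20 + 6 = 26.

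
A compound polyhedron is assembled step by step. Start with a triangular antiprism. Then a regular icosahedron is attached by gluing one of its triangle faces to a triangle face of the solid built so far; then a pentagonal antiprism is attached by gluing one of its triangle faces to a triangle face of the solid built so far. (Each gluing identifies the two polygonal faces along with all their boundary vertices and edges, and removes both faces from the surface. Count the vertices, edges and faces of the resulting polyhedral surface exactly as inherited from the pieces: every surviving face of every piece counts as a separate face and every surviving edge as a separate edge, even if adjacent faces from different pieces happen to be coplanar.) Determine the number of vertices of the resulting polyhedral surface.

A triangular antiprism: V=6, E=12, F=8.
Attach a regular icosahedron (V=12, E=30, F=20) along a 3-gon: merge 3 vertices and 3 edges, delete both glued faces → V=15, E=39, F=26.
Attach a pentagonal antiprism (V=10, E=20, F=12) along a 3-gon: merge 3 vertices and 3 edges, delete both glued faces → V=22, E=56, F=36.
Check: V − E + F = 22 − 56 + 36 = 2.

22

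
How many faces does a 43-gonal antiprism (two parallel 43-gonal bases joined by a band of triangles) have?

An antiprism on an n-gon has two n-gon caps and 2n triangles: V = 2·43 = 86, E = 4·43 = 172, F = 2·43 + 2 = 88.

88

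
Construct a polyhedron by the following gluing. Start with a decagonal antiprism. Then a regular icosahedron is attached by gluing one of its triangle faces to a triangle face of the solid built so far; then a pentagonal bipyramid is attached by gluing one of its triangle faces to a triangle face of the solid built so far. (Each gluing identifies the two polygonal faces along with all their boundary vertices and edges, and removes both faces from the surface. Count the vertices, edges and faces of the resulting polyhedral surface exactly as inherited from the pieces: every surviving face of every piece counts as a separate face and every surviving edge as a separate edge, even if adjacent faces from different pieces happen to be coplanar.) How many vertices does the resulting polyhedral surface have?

33

A decagonal antiprism: V=20, E=40, F=22.
Attach a regular icosahedron (V=12, E=30, F=20) along a 3-gon: merge 3 vertices and 3 edges, delete both glued faces → V=29, E=67, F=40.
Attach a pentagonal bipyramid (V=7, E=15, F=10) along a 3-gon: merge 3 vertices and 3 edges, delete both glued faces → V=33, E=79, F=48.
Check: V − E + F = 33 − 79 + 48 = 2.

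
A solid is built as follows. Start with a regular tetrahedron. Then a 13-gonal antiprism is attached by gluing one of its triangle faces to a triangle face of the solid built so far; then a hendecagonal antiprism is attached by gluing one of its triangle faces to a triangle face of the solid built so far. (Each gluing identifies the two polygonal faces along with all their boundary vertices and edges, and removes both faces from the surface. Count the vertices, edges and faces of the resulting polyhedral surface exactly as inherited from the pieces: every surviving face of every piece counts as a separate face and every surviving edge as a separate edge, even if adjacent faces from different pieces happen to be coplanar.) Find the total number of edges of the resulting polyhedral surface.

A regular tetrahedron: V=4, E=6, F=4.
Attach a 13-gonal antiprism (V=26, E=52, F=28) along a 3-gon: merge 3 vertices and 3 edges, delete both glued faces → V=27, E=55, F=30.
Attach a hendecagonal antiprism (V=22, E=44, F=24) along a 3-gon: merge 3 vertices and 3 edges, delete both glued faces → V=46, E=96, F=52.
Check: V − E + F = 46 − 96 + 52 = 2.

96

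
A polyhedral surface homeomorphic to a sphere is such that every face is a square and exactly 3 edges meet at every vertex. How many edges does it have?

12

Each face has 4 edges and each edge borders two faces, so 2E = 4F.
Each vertex has degree 3, so 3V = 2E and hence V = 4F/3.
Euler: V − E + F = 2 ⇒ (4F/3) − (4F/2) + F = 2.
Multiply by 6: (8 − 12 + 6)F = 12, i.e. 2F = 12.
So F = 6, E = 4·6/2 = 12, V = 4·6/3 = 8.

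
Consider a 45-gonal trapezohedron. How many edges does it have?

The n-trapezohedron (dual of the n-antiprism) has V = 2·45 + 2 = 92, E = 4·45 = 180, F = 2·45 = 90.

180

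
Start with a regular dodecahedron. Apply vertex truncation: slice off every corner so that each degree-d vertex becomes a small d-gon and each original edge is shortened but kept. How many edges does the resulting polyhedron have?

The base solid has V = 20, E = 30, F = 12.
Truncation replaces each original edge-end by a new vertex, so V′ = 2E = 60.
Each original edge survives, and each old vertex of degree d contributes d new edges; summing degrees gives Σd = 2E, so E′ = E + 2E = 3E = 90.
Each original face survives and each original vertex becomes one new face: F′ = F + V = 32.

90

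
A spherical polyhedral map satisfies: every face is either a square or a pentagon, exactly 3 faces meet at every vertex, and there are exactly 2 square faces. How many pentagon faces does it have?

8

Let x be the number of pentagons; then F = 2 + x.
Edge–face incidences: 2E = 4·2 + 5·x = 8 + 5x.
Every vertex has degree 3, so 3V = 2E.
Euler: V − E + F = 2 ⇒ (2E)/3 − E + (2 + x) = 2.
Multiply by 6: 2·(2E) − 3·(2E) + 6·(2 + x) = 12, i.e. 12 + 6x − (8 + 5x) = 12.
Collecting terms: x + 4 = 12, so x = 8.
Then 2E = 8 + 5·8 = 48, so E = 24, V = 2E/3 = 16, F = 2 + 8 = 10.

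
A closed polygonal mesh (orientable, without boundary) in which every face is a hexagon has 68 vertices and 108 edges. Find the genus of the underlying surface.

Every face is a hexagon and each edge borders two faces, so 6F = 2·108, giving F = 36.
χ = V − E + F = 68 − 108 + 36 = -4.
For a closed orientable surface χ = 2 − 2g, so g = (2 − (-4))/2 = 3.

3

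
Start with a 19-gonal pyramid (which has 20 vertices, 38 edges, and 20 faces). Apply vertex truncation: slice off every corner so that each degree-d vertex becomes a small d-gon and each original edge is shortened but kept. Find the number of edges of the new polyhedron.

Truncation replaces each original edge-end by a new vertex, so V′ = 2E = 76.
Each original edge survives, and each old vertex of degree d contributes d new edges; summing degrees gives Σd = 2E, so E′ = E + 2E = 3E = 114.
Each original face survives and each original vertex becomes one new face: F′ = F + V = 40.

114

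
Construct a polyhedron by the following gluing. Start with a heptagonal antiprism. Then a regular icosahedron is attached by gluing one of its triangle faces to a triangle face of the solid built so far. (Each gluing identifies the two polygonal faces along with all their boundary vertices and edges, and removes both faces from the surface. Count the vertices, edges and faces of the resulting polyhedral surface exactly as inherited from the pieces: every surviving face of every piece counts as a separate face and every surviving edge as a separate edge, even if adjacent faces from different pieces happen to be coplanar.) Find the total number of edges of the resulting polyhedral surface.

A heptagonal antiprism: V=14, E=28, F=16.
Attach a regular icosahedron (V=12, E=30, F=20) along a 3-gon: merge 3 vertices and 3 edges, delete both glued faces → V=23, E=55, F=34.
Check: V − E + F = 23 − 55 + 34 = 2.

55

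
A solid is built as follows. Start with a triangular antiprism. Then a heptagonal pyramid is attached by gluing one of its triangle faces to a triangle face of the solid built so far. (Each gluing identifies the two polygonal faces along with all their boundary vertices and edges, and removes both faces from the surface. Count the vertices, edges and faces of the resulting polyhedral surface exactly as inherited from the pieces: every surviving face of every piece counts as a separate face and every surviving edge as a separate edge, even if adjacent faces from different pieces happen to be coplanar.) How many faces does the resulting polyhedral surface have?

14

A triangular antiprism: V=6, E=12, F=8.
Attach a heptagonal pyramid (V=8, E=14, F=8) along a 3-gon: merge 3 vertices and 3 edges, delete both glued faces → V=11, E=23, F=14.
Check: V − E + F = 11 − 23 + 14 = 2.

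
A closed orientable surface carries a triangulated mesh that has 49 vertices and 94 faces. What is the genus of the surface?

Every face is a triangle, so 2E = 3·94 = 282, giving E = 141.
χ = V − E + F = 49 − 141 + 94 = 2.
For a closed orientable surface χ = 2 − 2g, so g = (2 − (2))/2 = 0.

0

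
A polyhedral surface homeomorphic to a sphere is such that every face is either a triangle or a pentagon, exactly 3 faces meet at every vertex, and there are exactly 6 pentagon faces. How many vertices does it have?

12

Let x be the number of triangles; then F = 6 + x.
Edge–face incidences: 2E = 5·6 + 3·x = 30 + 3x.
Every vertex has degree 3, so 3V = 2E.
Euler: V − E + F = 2 ⇒ (2E)/3 − E + (6 + x) = 2.
Multiply by 6: 2·(2E) − 3·(2E) + 6·(6 + x) = 12, i.e. 36 + 6x − (30 + 3x) = 12.
Collecting terms: 3x + 6 = 12, so 3x = 6, so x = 2.
Then 2E = 30 + 3·2 = 36, so E = 18, V = 2E/3 = 12, F = 6 + 2 = 8.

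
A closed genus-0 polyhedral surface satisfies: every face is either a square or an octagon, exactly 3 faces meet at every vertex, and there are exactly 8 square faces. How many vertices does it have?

16

Let x be the number of octagons; then F = 8 + x.
Edge–face incidences: 2E = 4·8 + 8·x = 32 + 8x.
Every vertex has degree 3, so 3V = 2E.
Euler: V − E + F = 2 ⇒ (2E)/3 − E + (8 + x) = 2.
Multiply by 6: 2·(2E) − 3·(2E) + 6·(8 + x) = 12, i.e. 48 + 6x − (32 + 8x) = 12.
Collecting terms: −2x + 16 = 12, so −2x = −4, so x = 2.
Then 2E = 32 + 8·2 = 48, so E = 24, V = 2E/3 = 16, F = 8 + 2 = 10.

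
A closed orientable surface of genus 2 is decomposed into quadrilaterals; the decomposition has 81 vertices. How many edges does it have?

χ = 2 − 2·2 = -2, and every face is a square so 4F = 2E.
V − E + F = -2 with E = 4F/2 gives 81 − (4/2 − 1)·F = -2, so F = 83 and E = 166.

166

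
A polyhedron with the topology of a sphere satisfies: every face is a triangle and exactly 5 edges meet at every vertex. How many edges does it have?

30

Each face has 3 edges and each edge borders two faces, so 2E = 3F.
Each vertex has degree 5, so 5V = 2E and hence V = 3F/5.
Euler: V − E + F = 2 ⇒ (3F/5) − (3F/2) + F = 2.
Multiply by 10: (6 − 15 + 10)F = 20, i.e. 1F = 20.
So F = 20, E = 3·20/2 = 30, V = 3·20/5 = 12.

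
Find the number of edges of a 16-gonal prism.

48

A prism on an n-gon has two n-gon bases and n rectangular sides: V = 2·16 = 32, E = 3·16 = 48, F = 16 + 2 = 18.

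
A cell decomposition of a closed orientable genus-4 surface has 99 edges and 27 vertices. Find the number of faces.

For a closed orientable surface of genus 4, χ = 2 − 2·4 = -6.
F = -6 − V + E = -6 − 27 + 99 = 66.

66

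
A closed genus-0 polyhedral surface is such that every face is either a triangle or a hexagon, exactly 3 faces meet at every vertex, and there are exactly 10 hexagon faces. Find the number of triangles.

4

Let x be the number of triangles; then F = 10 + x.
Edge–face incidences: 2E = 6·10 + 3·x = 60 + 3x.
Every vertex has degree 3, so 3V = 2E.
Euler: V − E + F = 2 ⇒ (2E)/3 − E + (10 + x) = 2.
Multiply by 6: 2·(2E) − 3·(2E) + 6·(10 + x) = 12, i.e. 60 + 6x − (60 + 3x) = 12.
Collecting terms: 3x = 12, so x = 4.
Then 2E = 60 + 3·4 = 72, so E = 36, V = 2E/3 = 24, F = 10 + 4 = 14.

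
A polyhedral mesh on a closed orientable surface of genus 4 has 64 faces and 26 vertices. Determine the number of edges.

96

For a closed orientable surface of genus 4, χ = 2 − 2·4 = -6.
E = V + F − (-6) = 26 + 64 − (-6) = 96.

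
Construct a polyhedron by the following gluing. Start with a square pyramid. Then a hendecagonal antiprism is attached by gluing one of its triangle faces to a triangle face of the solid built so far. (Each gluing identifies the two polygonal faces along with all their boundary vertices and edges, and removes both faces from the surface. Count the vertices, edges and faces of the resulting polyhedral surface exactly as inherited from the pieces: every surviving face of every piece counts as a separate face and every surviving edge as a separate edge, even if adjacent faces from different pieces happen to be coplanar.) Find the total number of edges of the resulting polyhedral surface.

49

A square pyramid: V=5, E=8, F=5.
Attach a hendecagonal antiprism (V=22, E=44, F=24) along a 3-gon: merge 3 vertices and 3 edges, delete both glued faces → V=24, E=49, F=27.
Check: V − E + F = 24 − 49 + 27 = 2.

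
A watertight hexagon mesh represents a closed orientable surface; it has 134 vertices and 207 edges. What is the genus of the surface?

Every face is a hexagon and each edge borders two faces, so 6F = 2·207, giving F = 69.
χ = V − E + F = 134 − 207 + 69 = -4.
For a closed orientable surface χ = 2 − 2g, so g = (2 − (-4))/2 = 3.

3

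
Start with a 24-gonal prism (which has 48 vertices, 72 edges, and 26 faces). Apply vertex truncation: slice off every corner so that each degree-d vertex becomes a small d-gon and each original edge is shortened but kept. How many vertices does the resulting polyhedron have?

144

Truncation replaces each original edge-end by a new vertex, so V′ = 2E = 144.
Each original edge survives, and each old vertex of degree d contributes d new edges; summing degrees gives Σd = 2E, so E′ = E + 2E = 3E = 216.
Each original face survives and each original vertex becomes one new face: F′ = F + V = 74.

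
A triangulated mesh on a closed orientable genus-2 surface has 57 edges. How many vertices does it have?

17

χ = 2 − 2·2 = -2, and every face is a triangle so 3F = 2E.
F = 2E/3 = 38. Then V = -2 + E − F = -2 + 57 − 38 = 17.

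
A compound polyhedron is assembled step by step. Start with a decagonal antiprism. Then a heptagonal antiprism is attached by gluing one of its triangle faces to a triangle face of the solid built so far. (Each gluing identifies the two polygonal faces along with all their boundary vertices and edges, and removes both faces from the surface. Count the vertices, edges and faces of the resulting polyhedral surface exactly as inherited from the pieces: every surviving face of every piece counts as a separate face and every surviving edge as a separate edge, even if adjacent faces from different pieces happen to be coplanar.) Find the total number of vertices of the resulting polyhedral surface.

31

A decagonal antiprism: V=20, E=40, F=22.
Attach a heptagonal antiprism (V=14, E=28, F=16) along a 3-gon: merge 3 vertices and 3 edges, delete both glued faces → V=31, E=65, F=36.
Check: V − E + F = 31 − 65 + 36 = 2.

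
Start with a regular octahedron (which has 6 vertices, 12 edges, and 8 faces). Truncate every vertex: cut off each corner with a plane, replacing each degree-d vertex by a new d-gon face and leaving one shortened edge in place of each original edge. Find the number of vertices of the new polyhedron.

24

Truncation replaces each original edge-end by a new vertex, so V′ = 2E = 24.
Each original edge survives, and each old vertex of degree d contributes d new edges; summing degrees gives Σd = 2E, so E′ = E + 2E = 3E = 36.
Each original face survives and each original vertex becomes one new face: F′ = F + V = 14.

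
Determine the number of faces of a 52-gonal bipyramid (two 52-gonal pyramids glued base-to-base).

104

A bipyramid over an n-gon has 2n triangular faces and n + 2 vertices: V = 52 + 2 = 54, E = 3·52 = 156, F = 2·52 = 104.
Check: V − E + F = 54 − 156 + 104 = 2.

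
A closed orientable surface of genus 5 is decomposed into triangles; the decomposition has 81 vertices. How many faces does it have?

178

χ = 2 − 2·5 = -8, and every face is a triangle so 3F = 2E.
V − E + F = -8 with E = 3F/2 gives 81 − (3/2 − 1)·F = -8, so F = 178 and E = 267.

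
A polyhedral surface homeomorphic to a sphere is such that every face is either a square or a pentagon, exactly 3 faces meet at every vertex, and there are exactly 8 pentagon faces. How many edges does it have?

24

Let x be the number of squares; then F = 8 + x.
Edge–face incidences: 2E = 5·8 + 4·x = 40 + 4x.
Every vertex has degree 3, so 3V = 2E.
Euler: V − E + F = 2 ⇒ (2E)/3 − E + (8 + x) = 2.
Multiply by 6: 2·(2E) − 3·(2E) + 6·(8 + x) = 12, i.e. 48 + 6x − (40 + 4x) = 12.
Collecting terms: 2x + 8 = 12, so 2x = 4, so x = 2.
Then 2E = 40 + 4·2 = 48, so E = 24, V = 2E/3 = 16, F = 8 + 2 = 10.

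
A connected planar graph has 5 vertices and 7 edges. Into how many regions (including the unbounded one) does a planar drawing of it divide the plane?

Euler's formula for a connected plane graph: V − E + F = 2, so F = 2 − 5 + 7 = 4.

4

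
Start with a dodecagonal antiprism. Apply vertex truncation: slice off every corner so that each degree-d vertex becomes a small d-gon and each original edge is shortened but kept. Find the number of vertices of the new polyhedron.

The base solid has V = 24, E = 48, F = 26.
Truncation replaces each original edge-end by a new vertex, so V′ = 2E = 96.
Each original edge survives, and each old vertex of degree d contributes d new edges; summing degrees gives Σd = 2E, so E′ = E + 2E = 3E = 144.
Each original face survives and each original vertex becomes one new face: F′ = F + V = 50.

96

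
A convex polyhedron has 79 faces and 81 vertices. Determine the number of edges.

Here V − E + F = 2.
E = V + F − (2) = 81 + 79 − (2) = 158.

158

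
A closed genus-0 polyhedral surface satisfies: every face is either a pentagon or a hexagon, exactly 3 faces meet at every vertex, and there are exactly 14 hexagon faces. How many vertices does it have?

Let x be the number of pentagons; then F = 14 + x.
Edge–face incidences: 2E = 6·14 + 5·x = 84 + 5x.
Every vertex has degree 3, so 3V = 2E.
Euler: V − E + F = 2 ⇒ (2E)/3 − E + (14 + x) = 2.
Multiply by 6: 2·(2E) − 3·(2E) + 6·(14 + x) = 12, i.e. 84 + 6x − (84 + 5x) = 12.
Collecting terms: x = 12.
Then 2E = 84 + 5·12 = 144, so E = 72, V = 2E/3 = 48, F = 14 + 12 = 26.

48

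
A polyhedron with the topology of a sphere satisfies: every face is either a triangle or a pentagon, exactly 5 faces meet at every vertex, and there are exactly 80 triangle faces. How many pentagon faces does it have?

Let x be the number of pentagons; then F = 80 + x.
Edge–face incidences: 2E = 3·80 + 5·x = 240 + 5x.
Every vertex has degree 5, so 5V = 2E.
Euler: V − E + F = 2 ⇒ (2E)/5 − E + (80 + x) = 2.
Multiply by 10: 2·(2E) − 5·(2E) + 10·(80 + x) = 20, i.e. 800 + 10x − 3·(240 + 5x) = 20.
Collecting terms: −5x + 80 = 20, so −5x = −60, so x = 12.
Then 2E = 240 + 5·12 = 300, so E = 150, V = 2E/5 = 60, F = 80 + 12 = 92.

12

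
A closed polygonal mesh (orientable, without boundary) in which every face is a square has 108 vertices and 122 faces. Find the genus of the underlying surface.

8

Every face is a square, so 2E = 4·122 = 488, giving E = 244.
χ = V − E + F = 108 − 244 + 122 = -14.
For a closed orientable surface χ = 2 − 2g, so g = (2 − (-14))/2 = 8.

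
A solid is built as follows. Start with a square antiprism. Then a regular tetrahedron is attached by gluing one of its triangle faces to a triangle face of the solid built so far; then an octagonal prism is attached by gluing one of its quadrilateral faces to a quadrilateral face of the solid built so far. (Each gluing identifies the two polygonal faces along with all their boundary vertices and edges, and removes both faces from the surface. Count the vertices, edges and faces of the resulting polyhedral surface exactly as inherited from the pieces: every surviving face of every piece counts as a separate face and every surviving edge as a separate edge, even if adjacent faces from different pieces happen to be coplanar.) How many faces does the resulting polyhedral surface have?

A square antiprism: V=8, E=16, F=10.
Attach a regular tetrahedron (V=4, E=6, F=4) along a 3-gon: merge 3 vertices and 3 edges, delete both glued faces → V=9, E=19, F=12.
Attach an octagonal prism (V=16, E=24, F=10) along a 4-gon: merge 4 vertices and 4 edges, delete both glued faces → V=21, E=39, F=20.
Check: V − E + F = 21 − 39 + 20 = 2.

20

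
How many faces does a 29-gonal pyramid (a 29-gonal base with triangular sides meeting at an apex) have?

30

A pyramid on an n-gon base has one n-gon and n triangles: V = 29 + 1 = 30, E = 2·29 = 58, F = 29 + 1 = 30.
Check: V − E + F = 30 − 58 + 30 = 2.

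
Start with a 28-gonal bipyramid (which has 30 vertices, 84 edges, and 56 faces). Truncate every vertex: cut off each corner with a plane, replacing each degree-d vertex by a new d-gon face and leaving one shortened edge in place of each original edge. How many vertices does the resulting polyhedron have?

Truncation replaces each original edge-end by a new vertex, so V′ = 2E = 168.
Each original edge survives, and each old vertex of degree d contributes d new edges; summing degrees gives Σd = 2E, so E′ = E + 2E = 3E = 252.
Each original face survives and each original vertex becomes one new face: F′ = F + V = 86.

168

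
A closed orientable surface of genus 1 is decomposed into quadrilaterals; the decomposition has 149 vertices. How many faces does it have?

χ = 2 − 2·1 = 0, and every face is a square so 4F = 2E.
V − E + F = 0 with E = 4F/2 gives 149 − (4/2 − 1)·F = 0, so F = 149 and E = 298.

149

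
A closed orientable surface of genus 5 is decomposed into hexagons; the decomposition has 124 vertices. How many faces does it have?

66

χ = 2 − 2·5 = -8, and every face is a hexagon so 6F = 2E.
V − E + F = -8 with E = 6F/2 gives 124 − (6/2 − 1)·F = -8, so F = 66 and E = 198.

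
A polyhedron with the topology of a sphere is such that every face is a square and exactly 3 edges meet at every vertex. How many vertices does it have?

Each face has 4 edges and each edge borders two faces, so 2E = 4F.
Each vertex has degree 3, so 3V = 2E and hence V = 4F/3.
Euler: V − E + F = 2 ⇒ (4F/3) − (4F/2) + F = 2.
Multiply by 6: (8 − 12 + 6)F = 12, i.e. 2F = 12.
So F = 6, E = 4·6/2 = 12, V = 4·6/3 = 8.

8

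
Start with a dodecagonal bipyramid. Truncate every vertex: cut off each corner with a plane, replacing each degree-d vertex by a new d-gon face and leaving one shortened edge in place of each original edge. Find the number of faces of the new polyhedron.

The base solid has V = 14, E = 36, F = 24.
Truncation replaces each original edge-end by a new vertex, so V′ = 2E = 72.
Each original edge survives, and each old vertex of degree d contributes d new edges; summing degrees gives Σd = 2E, so E′ = E + 2E = 3E = 108.
Each original face survives and each original vertex becomes one new face: F′ = F + V = 38.

38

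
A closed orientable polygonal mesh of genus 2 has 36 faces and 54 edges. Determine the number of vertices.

For a closed orientable surface of genus 2, χ = 2 − 2·2 = -2.
V = -2 + E − F = -2 + 54 − 36 = 16.

16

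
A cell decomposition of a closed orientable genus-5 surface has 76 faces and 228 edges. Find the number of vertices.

For a closed orientable surface of genus 5, χ = 2 − 2·5 = -8.
V = -8 + E − F = -8 + 228 − 76 = 144.

144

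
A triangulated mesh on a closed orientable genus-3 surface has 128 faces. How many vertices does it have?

60

χ = 2 − 2·3 = -4, and every face is a triangle so 3F = 2E.
E = 3·128/2 = 192. Then V = -4 + E − F = -4 + 192 − 128 = 60.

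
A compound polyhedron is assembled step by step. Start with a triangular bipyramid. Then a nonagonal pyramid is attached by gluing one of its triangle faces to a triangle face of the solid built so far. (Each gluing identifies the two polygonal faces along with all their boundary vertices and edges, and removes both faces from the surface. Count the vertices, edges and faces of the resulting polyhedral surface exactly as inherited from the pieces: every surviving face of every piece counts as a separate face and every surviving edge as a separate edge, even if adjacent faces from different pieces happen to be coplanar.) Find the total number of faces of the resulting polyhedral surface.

14

A triangular bipyramid: V=5, E=9, F=6.
Attach a nonagonal pyramid (V=10, E=18, F=10) along a 3-gon: merge 3 vertices and 3 edges, delete both glued faces → V=12, E=24, F=14.
Check: V − E + F = 12 − 24 + 14 = 2.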